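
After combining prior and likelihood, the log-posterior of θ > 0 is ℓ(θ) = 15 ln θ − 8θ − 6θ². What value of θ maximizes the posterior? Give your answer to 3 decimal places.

ℓ'(θ) = 15/θ − 8 − 12θ. Setting this to zero and multiplying by θ: 12θ² + 8θ − 15 = 0.
θ = (−8 + √(8² + 4·12·15)) / (2·12) = (−8 + √784) / 24 = (−8 + 28)/24 = 5/6.
ℓ''(θ) = −15/θ² − 12 < 0, confirming a maximum.

θ̂_MAP = 0.833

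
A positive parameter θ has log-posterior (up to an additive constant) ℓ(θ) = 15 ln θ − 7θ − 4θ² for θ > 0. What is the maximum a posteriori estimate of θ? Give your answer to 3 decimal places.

ℓ'(θ) = 15/θ − 7 − 8θ. Setting this to zero and multiplying by θ: 8θ² + 7θ − 15 = 0.
θ = (−7 + √(7² + 4·8·15)) / (2·8) = (−7 + √529) / 16 = (−7 + 23)/16 = 1.
ℓ''(θ) = −15/θ² − 8 < 0, confirming a maximum.

θ̂_MAP = 1.000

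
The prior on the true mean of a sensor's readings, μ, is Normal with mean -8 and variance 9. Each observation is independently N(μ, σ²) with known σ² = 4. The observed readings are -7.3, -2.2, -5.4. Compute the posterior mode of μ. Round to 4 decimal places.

μ̂_MAP = -5.3581

n = 3; x̄ = ((-7.3) + (-2.2) + (-5.4))/3 = -14.9/3 = -149/30 ≈ -4.9667.
For a Normal prior and Normal likelihood with known variance, the posterior is Normal; its mode equals its mean, the precision-weighted average.
Prior precision 1/σ₀² = 1/9; data precision n/σ² = 3/4 = 0.75.
μ̂ = ((1/9)·(-8) + 0.75·(-149/30)) / (1/9 + 0.75) = (-1661/360)/(31/36) = -1661/310 ≈ -5.3581.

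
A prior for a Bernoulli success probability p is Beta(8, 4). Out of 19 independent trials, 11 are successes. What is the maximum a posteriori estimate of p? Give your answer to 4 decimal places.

Prior: Beta(8, 4).
Data: 11 successes in 19 trials. The binomial likelihood contributes p^11(1−p)^8, so the posterior is Beta(8+11, 4+8) = Beta(19, 12).
For Beta(a, b) with a, b > 1 the mode is (a−1)/(a+b−2) = 18/29 ≈ 0.6207.

p̂_MAP = 0.6207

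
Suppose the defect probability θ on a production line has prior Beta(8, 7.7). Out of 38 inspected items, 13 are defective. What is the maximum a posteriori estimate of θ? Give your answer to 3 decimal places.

θ̂_MAP = 0.387

Prior: Beta(8, 7.7).
Data: 13 successes in 38 trials. The binomial likelihood contributes θ^13(1−θ)^25, so the posterior is Beta(8+13, 7.7+25) = Beta(21, 32.7).
For Beta(a, b) with a, b > 1 the mode is (a−1)/(a+b−2) = 20/51.7 ≈ 0.387.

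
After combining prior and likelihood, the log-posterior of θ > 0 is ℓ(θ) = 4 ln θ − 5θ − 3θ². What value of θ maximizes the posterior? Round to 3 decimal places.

θ̂_MAP = 0.500

ℓ'(θ) = 4/θ − 5 − 6θ. Setting this to zero and multiplying by θ: 6θ² + 5θ − 4 = 0.
θ = (−5 + √(5² + 4·6·4)) / (2·6) = (−5 + √121) / 12 = (−5 + 11)/12 = 1/2.
ℓ''(θ) = −4/θ² − 6 < 0, confirming a maximum.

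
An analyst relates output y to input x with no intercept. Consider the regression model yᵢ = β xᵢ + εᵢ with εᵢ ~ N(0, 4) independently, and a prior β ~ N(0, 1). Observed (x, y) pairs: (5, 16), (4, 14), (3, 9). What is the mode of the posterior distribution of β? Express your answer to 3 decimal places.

β̂_MAP = 3.019

log p(β | y) = −Σ(yᵢ − βxᵢ)²/(2·4) − β²/(2·1) + const.
Setting the derivative to zero: Σxᵢ(yᵢ − βxᵢ)/4 − β/1 = 0, so β = Σxᵢyᵢ / (Σxᵢ² + σ²/τ²).
Σxᵢyᵢ = 5·16 + 4·14 + 3·9 = 163; Σxᵢ² = 50; σ²/τ² = 4.
β̂_MAP = 163 / (50 + 4) = 163/54 ≈ 3.019.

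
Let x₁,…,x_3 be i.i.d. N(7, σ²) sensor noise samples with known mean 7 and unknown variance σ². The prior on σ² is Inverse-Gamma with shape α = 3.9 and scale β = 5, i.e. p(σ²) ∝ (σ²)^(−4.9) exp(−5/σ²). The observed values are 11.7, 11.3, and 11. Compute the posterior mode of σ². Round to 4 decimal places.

σ̂²_MAP = 5.2016

Sum of squared deviations about the known mean: SS = (11.7−7)² + (11.3−7)² + (11−7)² = 56.58.
The Normal likelihood contributes (σ²)^(−n/2) exp(−SS/(2σ²)), so the posterior is Inverse-Gamma(α + n/2, β + SS/2) = Inverse-Gamma(5.4, 33.29).
The mode of Inverse-Gamma(a, b) is b/(a+1) = 33.29/6.4 ≈ 5.2016.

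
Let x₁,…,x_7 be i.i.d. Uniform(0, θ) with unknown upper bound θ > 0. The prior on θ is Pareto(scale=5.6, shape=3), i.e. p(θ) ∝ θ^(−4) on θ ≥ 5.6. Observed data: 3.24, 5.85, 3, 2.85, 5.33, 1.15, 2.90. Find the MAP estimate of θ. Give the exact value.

The Uniform(0, θ) likelihood is θ^(−n) for θ ≥ max(xᵢ), zero otherwise. Here max(xᵢ) = 5.85.
Posterior ∝ θ^(−4) · θ^(−7) = θ^(−11) on θ ≥ max(5.6, 5.85) = 5.85.
This density is strictly decreasing in θ, so the posterior mode lies at the lower boundary of the support.

θ̂_MAP = 5.85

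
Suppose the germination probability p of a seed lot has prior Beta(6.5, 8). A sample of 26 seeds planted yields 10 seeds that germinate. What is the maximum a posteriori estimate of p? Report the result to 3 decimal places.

Prior: Beta(6.5, 8).
Data: 10 successes in 26 trials. The binomial likelihood contributes p^10(1−p)^16, so the posterior is Beta(6.5+10, 8+16) = Beta(16.5, 24).
For Beta(a, b) with a, b > 1 the mode is (a−1)/(a+b−2) = 15.5/38.5 ≈ 0.403.

p̂_MAP = 0.403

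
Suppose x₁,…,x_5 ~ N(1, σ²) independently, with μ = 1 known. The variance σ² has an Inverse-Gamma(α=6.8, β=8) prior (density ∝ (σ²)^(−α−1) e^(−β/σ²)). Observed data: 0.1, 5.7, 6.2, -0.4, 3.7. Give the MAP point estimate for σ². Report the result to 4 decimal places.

σ̂²_MAP = 3.6500

Sum of squared deviations about the known mean: SS = (0.1−1)² + (5.7−1)² + (6.2−1)² + (-0.4−1)² + (3.7−1)² = 59.19.
The Normal likelihood contributes (σ²)^(−n/2) exp(−SS/(2σ²)), so the posterior is Inverse-Gamma(α + n/2, β + SS/2) = Inverse-Gamma(9.3, 37.595).
The mode of Inverse-Gamma(a, b) is b/(a+1) = 37.595/10.3 ≈ 3.6500.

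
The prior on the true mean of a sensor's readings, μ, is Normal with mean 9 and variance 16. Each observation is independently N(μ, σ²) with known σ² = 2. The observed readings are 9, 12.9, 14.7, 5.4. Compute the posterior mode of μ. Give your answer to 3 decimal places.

n = 4; x̄ = (9 + 12.9 + 14.7 + 5.4)/4 = 42/4 = 10.5.
For a Normal prior and Normal likelihood with known variance, the posterior is Normal; its mode equals its mean, the precision-weighted average.
Prior precision 1/σ₀² = 1/16 = 0.0625; data precision n/σ² = 4/2 = 2.
μ̂ = (0.0625·9 + 2·10.5) / (0.0625 + 2) = 21.5625/2.0625 = 115/11 ≈ 10.455.

μ̂_MAP = 10.455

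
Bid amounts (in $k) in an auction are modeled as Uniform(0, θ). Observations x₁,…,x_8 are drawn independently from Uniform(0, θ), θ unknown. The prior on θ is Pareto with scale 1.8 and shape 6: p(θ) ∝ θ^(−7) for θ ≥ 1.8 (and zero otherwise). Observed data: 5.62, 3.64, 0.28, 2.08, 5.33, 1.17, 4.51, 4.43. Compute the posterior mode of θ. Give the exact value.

θ̂_MAP = 5.62

The Uniform(0, θ) likelihood is θ^(−n) for θ ≥ max(xᵢ), zero otherwise. Here max(xᵢ) = 5.62.
Posterior ∝ θ^(−7) · θ^(−8) = θ^(−15) on θ ≥ max(1.8, 5.62) = 5.62.
This density is strictly decreasing in θ, so the posterior mode lies at the lower boundary of the support.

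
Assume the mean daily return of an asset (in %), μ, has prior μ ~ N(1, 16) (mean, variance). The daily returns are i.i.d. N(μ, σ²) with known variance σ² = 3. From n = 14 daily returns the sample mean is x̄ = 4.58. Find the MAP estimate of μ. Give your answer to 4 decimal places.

n = 14, x̄ = 4.58.
For a Normal prior and Normal likelihood with known variance, the posterior is Normal; its mode equals its mean, the precision-weighted average.
Prior precision 1/σ₀² = 1/16 = 0.0625; data precision n/σ² = 14/3.
μ̂ = (0.0625·1 + (14/3)·4.58) / (0.0625 + 14/3) = (25723/1200)/(227/48) = 25723/5675 ≈ 4.5327.

μ̂_MAP = 4.5327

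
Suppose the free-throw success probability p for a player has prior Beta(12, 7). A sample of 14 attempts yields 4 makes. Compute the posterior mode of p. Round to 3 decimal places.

p̂_MAP = 0.484

Prior: Beta(12, 7).
Data: 4 successes in 14 trials. The binomial likelihood contributes p^4(1−p)^10, so the posterior is Beta(12+4, 7+10) = Beta(16, 17).
For Beta(a, b) with a, b > 1 the mode is (a−1)/(a+b−2) = 15/31 ≈ 0.484.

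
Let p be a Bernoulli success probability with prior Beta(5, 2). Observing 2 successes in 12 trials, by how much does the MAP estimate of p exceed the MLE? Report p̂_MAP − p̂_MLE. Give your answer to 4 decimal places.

Posterior is Beta(7, 12); MAP = (7−1)/(19−2) = 6/17 ≈ 0.35294.
MLE ignores the prior: p̂_MLE = k/n = 2/12 ≈ 0.16667.
Difference = 6/17 − 2/12 = 19/102 ≈ 0.1863.

MAP − MLE = 0.1863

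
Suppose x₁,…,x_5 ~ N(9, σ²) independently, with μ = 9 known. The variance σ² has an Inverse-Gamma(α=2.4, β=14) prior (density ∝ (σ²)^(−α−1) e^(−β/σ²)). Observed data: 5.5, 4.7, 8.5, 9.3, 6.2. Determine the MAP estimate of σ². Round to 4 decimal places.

Sum of squared deviations about the known mean: SS = (5.5−9)² + (4.7−9)² + (8.5−9)² + (9.3−9)² + (6.2−9)² = 38.92.
The Normal likelihood contributes (σ²)^(−n/2) exp(−SS/(2σ²)), so the posterior is Inverse-Gamma(α + n/2, β + SS/2) = Inverse-Gamma(4.9, 33.46).
The mode of Inverse-Gamma(a, b) is b/(a+1) = 33.46/5.9 ≈ 5.6712.

σ̂²_MAP = 5.6712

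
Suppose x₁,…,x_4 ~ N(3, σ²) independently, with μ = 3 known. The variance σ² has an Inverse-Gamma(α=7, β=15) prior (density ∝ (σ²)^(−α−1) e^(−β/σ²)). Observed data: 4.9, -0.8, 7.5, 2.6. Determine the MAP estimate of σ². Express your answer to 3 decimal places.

Sum of squared deviations about the known mean: SS = (4.9−3)² + (-0.8−3)² + (7.5−3)² + (2.6−3)² = 38.46.
The Normal likelihood contributes (σ²)^(−n/2) exp(−SS/(2σ²)), so the posterior is Inverse-Gamma(α + n/2, β + SS/2) = Inverse-Gamma(9, 34.23).
The mode of Inverse-Gamma(a, b) is b/(a+1) = 34.23/10 ≈ 3.423.

σ̂²_MAP = 3.423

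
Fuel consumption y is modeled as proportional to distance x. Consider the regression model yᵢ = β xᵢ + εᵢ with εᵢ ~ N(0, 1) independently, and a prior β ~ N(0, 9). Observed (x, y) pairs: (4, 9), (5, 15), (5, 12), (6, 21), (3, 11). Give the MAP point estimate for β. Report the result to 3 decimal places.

log p(β | y) = −Σ(yᵢ − βxᵢ)²/(2·1) − β²/(2·9) + const.
Setting the derivative to zero: Σxᵢ(yᵢ − βxᵢ)/1 − β/9 = 0, so β = Σxᵢyᵢ / (Σxᵢ² + σ²/τ²).
Σxᵢyᵢ = 4·9 + 5·15 + 5·12 + 6·21 + 3·11 = 330; Σxᵢ² = 111; σ²/τ² = 1/9.
β̂_MAP = 330 / (111 + 1/9) = 330/(1000/9) = 297/100 ≈ 2.970.

β̂_MAP = 2.970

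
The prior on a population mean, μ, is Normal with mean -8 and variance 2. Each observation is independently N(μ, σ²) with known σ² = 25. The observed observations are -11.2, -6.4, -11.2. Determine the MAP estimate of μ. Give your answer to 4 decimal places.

n = 3; x̄ = ((-11.2) + (-6.4) + (-11.2))/3 = -28.8/3 = -9.6.
For a Normal prior and Normal likelihood with known variance, the posterior is Normal; its mode equals its mean, the precision-weighted average.
Prior precision 1/σ₀² = 1/2 = 0.5; data precision n/σ² = 3/25 = 0.12.
μ̂ = (0.5·(-8) + 0.12·(-9.6)) / (0.5 + 0.12) = (-5.152)/0.62 = -1288/155 ≈ -8.3097.

μ̂_MAP = -8.3097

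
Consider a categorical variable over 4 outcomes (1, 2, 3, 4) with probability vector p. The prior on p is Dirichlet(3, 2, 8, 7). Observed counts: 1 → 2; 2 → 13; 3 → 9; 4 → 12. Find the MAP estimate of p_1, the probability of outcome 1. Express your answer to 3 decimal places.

MAP estimate: 0.077

The posterior is Dirichlet(αᵢ + nᵢ) = Dirichlet(5, 15, 17, 19).
For a Dirichlet(a₁,…,a_K) with all aᵢ > 1, the mode has j-th component (aⱼ − 1)/(Σaᵢ − K).
Here Σaᵢ = 56 and K = 4, so p_1 = (5 − 1)/(56 − 4) = 4/52 ≈ 0.077.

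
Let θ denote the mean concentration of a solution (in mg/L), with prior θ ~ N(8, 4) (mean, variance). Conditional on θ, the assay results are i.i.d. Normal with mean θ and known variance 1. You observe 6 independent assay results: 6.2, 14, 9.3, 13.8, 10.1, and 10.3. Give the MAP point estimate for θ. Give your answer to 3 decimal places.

θ̂_MAP = 10.512

n = 6; x̄ = (6.2 + 14 + 9.3 + 13.8 + 10.1 + 10.3)/6 = 63.7/6 = 637/60 ≈ 10.6167.
For a Normal prior and Normal likelihood with known variance, the posterior is Normal; its mode equals its mean, the precision-weighted average.
Prior precision 1/σ₀² = 1/4 = 0.25; data precision n/σ² = 6/1 = 6.
θ̂ = (0.25·8 + 6·(637/60)) / (0.25 + 6) = 65.7/6.25 = 10.512.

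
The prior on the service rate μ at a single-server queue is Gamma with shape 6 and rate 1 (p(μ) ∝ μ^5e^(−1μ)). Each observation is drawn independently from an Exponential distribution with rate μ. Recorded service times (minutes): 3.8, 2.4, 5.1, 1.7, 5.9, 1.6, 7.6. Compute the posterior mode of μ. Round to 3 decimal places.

The Exponential(rate=μ) likelihood is ∝ μ^n e^(−μΣtᵢ). Here n = 7 and Σtᵢ = 3.8 + 2.4 + 5.1 + 1.7 + 5.9 + 1.6 + 7.6 = 28.1.
Posterior ∝ μ^5e^(−1μ) · μ^7e^(−28.1μ) = μ^12e^(−29.1μ), i.e. Gamma(13, 29.1).
Mode = (a−1)/b = 12/29.1 ≈ 0.412.

μ̂_MAP = 0.412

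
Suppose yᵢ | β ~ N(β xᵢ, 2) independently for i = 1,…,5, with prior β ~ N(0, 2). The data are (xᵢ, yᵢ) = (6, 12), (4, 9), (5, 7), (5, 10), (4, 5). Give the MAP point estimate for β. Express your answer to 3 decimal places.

log p(β | y) = −Σ(yᵢ − βxᵢ)²/(2·2) − β²/(2·2) + const.
Setting the derivative to zero: Σxᵢ(yᵢ − βxᵢ)/2 − β/2 = 0, so β = Σxᵢyᵢ / (Σxᵢ² + σ²/τ²).
Σxᵢyᵢ = 6·12 + 4·9 + 5·7 + 5·10 + 4·5 = 213; Σxᵢ² = 118; σ²/τ² = 1.
β̂_MAP = 213 / (118 + 1) = 213/119 ≈ 1.790.

β̂_MAP = 1.790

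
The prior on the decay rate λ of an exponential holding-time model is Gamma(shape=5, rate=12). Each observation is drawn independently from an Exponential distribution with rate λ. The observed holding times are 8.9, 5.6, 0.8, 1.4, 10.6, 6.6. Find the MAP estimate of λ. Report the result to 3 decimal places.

The Exponential(rate=λ) likelihood is ∝ λ^n e^(−λΣtᵢ). Here n = 6 and Σtᵢ = 8.9 + 5.6 + 0.8 + 1.4 + 10.6 + 6.6 = 33.9.
Posterior ∝ λ^4e^(−12λ) · λ^6e^(−33.9λ) = λ^10e^(−45.9λ), i.e. Gamma(11, 45.9).
Mode = (a−1)/b = 10/45.9 ≈ 0.218.

λ̂_MAP = 0.218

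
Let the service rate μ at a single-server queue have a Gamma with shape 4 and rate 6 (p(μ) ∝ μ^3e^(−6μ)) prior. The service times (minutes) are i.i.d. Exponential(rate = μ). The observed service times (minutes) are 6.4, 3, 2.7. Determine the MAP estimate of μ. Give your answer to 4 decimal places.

The Exponential(rate=μ) likelihood is ∝ μ^n e^(−μΣtᵢ). Here n = 3 and Σtᵢ = 6.4 + 3 + 2.7 = 12.1.
Posterior ∝ μ^3e^(−6μ) · μ^3e^(−12.1μ) = μ^6e^(−18.1μ), i.e. Gamma(7, 18.1).
Mode = (a−1)/b = 6/18.1 ≈ 0.3315.

μ̂_MAP = 0.3315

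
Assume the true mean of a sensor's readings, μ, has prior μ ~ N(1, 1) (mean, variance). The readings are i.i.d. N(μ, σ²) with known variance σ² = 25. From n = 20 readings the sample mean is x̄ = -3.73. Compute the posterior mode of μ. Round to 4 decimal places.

n = 20, x̄ = -3.73.
For a Normal prior and Normal likelihood with known variance, the posterior is Normal; its mode equals its mean, the precision-weighted average.
Prior precision 1/σ₀² = 1/1 = 1; data precision n/σ² = 20/25 = 0.8.
μ̂ = (1·1 + 0.8·(-3.73)) / (1 + 0.8) = (-1.984)/1.8 = -248/225 ≈ -1.1022.

μ̂_MAP = -1.1022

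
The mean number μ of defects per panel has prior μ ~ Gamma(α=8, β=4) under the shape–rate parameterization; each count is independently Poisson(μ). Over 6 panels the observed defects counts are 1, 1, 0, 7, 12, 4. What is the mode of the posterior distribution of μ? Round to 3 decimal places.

μ̂_MAP = 3.200

Σxᵢ = 1+1+0+7+12+4 = 25, with n = 6.
Posterior ∝ μ^7e^(−4μ) · μ^25e^(−6μ) = μ^32e^(−10μ), i.e. Gamma(shape=33, rate=10).
The mode of a Gamma(a, b) with a ≥ 1 (shape–rate) is (a−1)/b = 32/10 ≈ 3.200.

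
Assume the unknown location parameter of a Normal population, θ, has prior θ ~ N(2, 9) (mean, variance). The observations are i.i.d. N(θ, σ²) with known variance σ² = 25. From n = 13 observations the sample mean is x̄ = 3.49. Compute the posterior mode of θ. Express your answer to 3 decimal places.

θ̂_MAP = 3.228

n = 13, x̄ = 3.49.
For a Normal prior and Normal likelihood with known variance, the posterior is Normal; its mode equals its mean, the precision-weighted average.
Prior precision 1/σ₀² = 1/9; data precision n/σ² = 13/25 = 0.52.
θ̂ = ((1/9)·2 + 0.52·3.49) / (1/9 + 0.52) = (45833/22500)/(142/225) = 45833/14200 ≈ 3.228.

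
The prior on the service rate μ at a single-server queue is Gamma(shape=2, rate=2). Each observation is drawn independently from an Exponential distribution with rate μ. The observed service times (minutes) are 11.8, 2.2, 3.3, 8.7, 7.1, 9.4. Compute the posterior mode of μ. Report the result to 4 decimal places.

μ̂_MAP = 0.1573

The Exponential(rate=μ) likelihood is ∝ μ^n e^(−μΣtᵢ). Here n = 6 and Σtᵢ = 11.8 + 2.2 + 3.3 + 8.7 + 7.1 + 9.4 = 42.5.
Posterior ∝ μe^(−2μ) · μ^6e^(−42.5μ) = μ^7e^(−44.5μ), i.e. Gamma(8, 44.5).
Mode = (a−1)/b = 7/44.5 ≈ 0.1573.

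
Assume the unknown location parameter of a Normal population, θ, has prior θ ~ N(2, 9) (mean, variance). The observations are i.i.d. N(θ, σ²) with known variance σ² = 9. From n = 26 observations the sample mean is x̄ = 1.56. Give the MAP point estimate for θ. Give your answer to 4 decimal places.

θ̂_MAP = 1.5763

n = 26, x̄ = 1.56.
For a Normal prior and Normal likelihood with known variance, the posterior is Normal; its mode equals its mean, the precision-weighted average.
Prior precision 1/σ₀² = 1/9; data precision n/σ² = 26/9.
θ̂ = ((1/9)·2 + (26/9)·1.56) / (1/9 + 26/9) = (1064/225)/3 = 1064/675 ≈ 1.5763.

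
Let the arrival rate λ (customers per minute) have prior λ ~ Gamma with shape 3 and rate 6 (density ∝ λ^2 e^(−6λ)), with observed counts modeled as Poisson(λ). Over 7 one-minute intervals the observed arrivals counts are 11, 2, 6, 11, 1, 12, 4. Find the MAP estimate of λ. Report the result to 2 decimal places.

λ̂_MAP = 3.77

Σxᵢ = 11+2+6+11+1+12+4 = 47, with n = 7.
Posterior ∝ λ^2e^(−6λ) · λ^47e^(−7λ) = λ^49e^(−13λ), i.e. Gamma(shape=50, rate=13).
The mode of a Gamma(a, b) with a ≥ 1 (shape–rate) is (a−1)/b = 49/13 ≈ 3.77.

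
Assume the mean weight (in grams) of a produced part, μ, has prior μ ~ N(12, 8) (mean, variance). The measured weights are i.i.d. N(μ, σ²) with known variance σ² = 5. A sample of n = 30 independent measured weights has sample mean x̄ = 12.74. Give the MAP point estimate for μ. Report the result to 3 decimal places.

n = 30, x̄ = 12.74.
For a Normal prior and Normal likelihood with known variance, the posterior is Normal; its mode equals its mean, the precision-weighted average.
Prior precision 1/σ₀² = 1/8 = 0.125; data precision n/σ² = 30/5 = 6.
μ̂ = (0.125·12 + 6·12.74) / (0.125 + 6) = 77.94/6.125 = 15588/1225 ≈ 12.725.

μ̂_MAP = 12.725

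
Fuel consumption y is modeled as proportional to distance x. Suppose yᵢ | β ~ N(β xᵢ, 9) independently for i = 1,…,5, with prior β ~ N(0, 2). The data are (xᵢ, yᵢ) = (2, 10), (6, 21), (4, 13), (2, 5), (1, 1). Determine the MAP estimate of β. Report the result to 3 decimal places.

β̂_MAP = 3.191

log p(β | y) = −Σ(yᵢ − βxᵢ)²/(2·9) − β²/(2·2) + const.
Setting the derivative to zero: Σxᵢ(yᵢ − βxᵢ)/9 − β/2 = 0, so β = Σxᵢyᵢ / (Σxᵢ² + σ²/τ²).
Σxᵢyᵢ = 2·10 + 6·21 + 4·13 + 2·5 + 1·1 = 209; Σxᵢ² = 61; σ²/τ² = 4.5.
β̂_MAP = 209 / (61 + 4.5) = 209/65.5 ≈ 3.191.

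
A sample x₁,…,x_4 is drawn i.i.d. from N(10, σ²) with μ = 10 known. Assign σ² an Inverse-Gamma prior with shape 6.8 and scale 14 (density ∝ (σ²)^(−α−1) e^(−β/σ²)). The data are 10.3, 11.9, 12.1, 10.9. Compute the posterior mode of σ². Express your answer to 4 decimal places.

Sum of squared deviations about the known mean: SS = (10.3−10)² + (11.9−10)² + (12.1−10)² + (10.9−10)² = 8.92.
The Normal likelihood contributes (σ²)^(−n/2) exp(−SS/(2σ²)), so the posterior is Inverse-Gamma(α + n/2, β + SS/2) = Inverse-Gamma(8.8, 18.46).
The mode of Inverse-Gamma(a, b) is b/(a+1) = 18.46/9.8 ≈ 1.8837.

σ̂²_MAP = 1.8837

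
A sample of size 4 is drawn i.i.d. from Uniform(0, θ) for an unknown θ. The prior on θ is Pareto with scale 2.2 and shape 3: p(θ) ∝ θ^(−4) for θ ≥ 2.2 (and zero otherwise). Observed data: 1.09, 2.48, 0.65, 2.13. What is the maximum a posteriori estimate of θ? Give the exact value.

The Uniform(0, θ) likelihood is θ^(−n) for θ ≥ max(xᵢ), zero otherwise. Here max(xᵢ) = 2.48.
Posterior ∝ θ^(−4) · θ^(−4) = θ^(−8) on θ ≥ max(2.2, 2.48) = 2.48.
This density is strictly decreasing in θ, so the posterior mode lies at the lower boundary of the support.

θ̂_MAP = 2.48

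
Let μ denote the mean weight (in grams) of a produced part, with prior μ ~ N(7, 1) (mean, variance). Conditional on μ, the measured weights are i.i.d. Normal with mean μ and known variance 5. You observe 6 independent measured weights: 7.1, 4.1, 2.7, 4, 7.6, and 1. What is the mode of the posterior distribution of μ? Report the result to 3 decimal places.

μ̂_MAP = 5.591

n = 6; x̄ = (7.1 + 4.1 + 2.7 + 4 + 7.6 + 1)/6 = 26.5/6 = 53/12 ≈ 4.4167.
For a Normal prior and Normal likelihood with known variance, the posterior is Normal; its mode equals its mean, the precision-weighted average.
Prior precision 1/σ₀² = 1/1 = 1; data precision n/σ² = 6/5 = 1.2.
μ̂ = (1·7 + 1.2·(53/12)) / (1 + 1.2) = 12.3/2.2 = 123/22 ≈ 5.591.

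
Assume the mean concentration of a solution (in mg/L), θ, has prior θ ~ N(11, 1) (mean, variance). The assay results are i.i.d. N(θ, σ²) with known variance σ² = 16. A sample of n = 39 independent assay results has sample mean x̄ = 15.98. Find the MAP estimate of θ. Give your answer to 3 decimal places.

n = 39, x̄ = 15.98.
For a Normal prior and Normal likelihood with known variance, the posterior is Normal; its mode equals its mean, the precision-weighted average.
Prior precision 1/σ₀² = 1/1 = 1; data precision n/σ² = 39/16 = 2.4375.
θ̂ = (1·11 + 2.4375·15.98) / (1 + 2.4375) = 49.95125/3.4375 = 39961/2750 ≈ 14.531.

θ̂_MAP = 14.531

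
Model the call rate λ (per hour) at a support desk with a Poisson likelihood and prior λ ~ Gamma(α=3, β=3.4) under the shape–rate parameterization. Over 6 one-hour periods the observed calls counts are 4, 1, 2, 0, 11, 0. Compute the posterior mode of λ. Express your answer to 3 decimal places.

λ̂_MAP = 2.128

Σxᵢ = 4+1+2+0+11+0 = 18, with n = 6.
Posterior ∝ λ^2e^(−3.4λ) · λ^18e^(−6λ) = λ^20e^(−9.4λ), i.e. Gamma(shape=21, rate=9.4).
The mode of a Gamma(a, b) with a ≥ 1 (shape–rate) is (a−1)/b = 20/9.4 ≈ 2.128.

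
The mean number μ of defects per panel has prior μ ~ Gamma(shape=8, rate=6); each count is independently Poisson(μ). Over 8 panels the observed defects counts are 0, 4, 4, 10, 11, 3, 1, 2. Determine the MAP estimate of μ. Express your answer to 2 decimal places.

μ̂_MAP = 3.00

Σxᵢ = 0+4+4+10+11+3+1+2 = 35, with n = 8.
Posterior ∝ μ^7e^(−6μ) · μ^35e^(−8μ) = μ^42e^(−14μ), i.e. Gamma(shape=43, rate=14).
The mode of a Gamma(a, b) with a ≥ 1 (shape–rate) is (a−1)/b = 42/14 ≈ 3.00.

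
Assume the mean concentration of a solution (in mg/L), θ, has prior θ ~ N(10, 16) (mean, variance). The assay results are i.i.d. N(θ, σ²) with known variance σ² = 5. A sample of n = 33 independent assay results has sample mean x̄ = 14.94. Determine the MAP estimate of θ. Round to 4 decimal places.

n = 33, x̄ = 14.94.
For a Normal prior and Normal likelihood with known variance, the posterior is Normal; its mode equals its mean, the precision-weighted average.
Prior precision 1/σ₀² = 1/16 = 0.0625; data precision n/σ² = 33/5 = 6.6.
θ̂ = (0.0625·10 + 6.6·14.94) / (0.0625 + 6.6) = 99.229/6.6625 = 15266/1025 ≈ 14.8937.

θ̂_MAP = 14.8937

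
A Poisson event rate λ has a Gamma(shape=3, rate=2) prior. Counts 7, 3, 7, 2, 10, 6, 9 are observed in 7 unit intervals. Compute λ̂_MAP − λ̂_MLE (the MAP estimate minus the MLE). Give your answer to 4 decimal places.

MAP − MLE = -1.1746

Σxᵢ = 44. Posterior is Gamma(47, 9); MAP = (47−1)/9 = 46/9 ≈ 5.11111.
MLE = x̄ = 44/7 ≈ 6.28571.
Difference = 46/9 − 44/7 = -74/63 ≈ -1.1746.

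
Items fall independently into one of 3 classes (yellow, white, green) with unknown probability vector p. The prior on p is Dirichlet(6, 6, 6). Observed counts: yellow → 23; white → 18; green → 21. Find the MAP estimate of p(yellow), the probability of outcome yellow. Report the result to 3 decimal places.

MAP estimate of p(yellow) = 0.364

The posterior is Dirichlet(αᵢ + nᵢ) = Dirichlet(29, 24, 27).
For a Dirichlet(a₁,…,a_K) with all aᵢ > 1, the mode has j-th component (aⱼ − 1)/(Σaᵢ − K).
Here Σaᵢ = 80 and K = 3, so p(yellow) = (29 − 1)/(80 − 3) = 28/77 ≈ 0.364.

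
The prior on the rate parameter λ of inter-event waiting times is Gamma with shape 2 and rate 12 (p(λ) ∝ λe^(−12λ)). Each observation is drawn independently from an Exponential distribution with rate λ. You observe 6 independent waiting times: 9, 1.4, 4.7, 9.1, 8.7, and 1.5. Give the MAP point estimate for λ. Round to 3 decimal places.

λ̂_MAP = 0.151

The Exponential(rate=λ) likelihood is ∝ λ^n e^(−λΣtᵢ). Here n = 6 and Σtᵢ = 9 + 1.4 + 4.7 + 9.1 + 8.7 + 1.5 = 34.4.
Posterior ∝ λe^(−12λ) · λ^6e^(−34.4λ) = λ^7e^(−46.4λ), i.e. Gamma(8, 46.4).
Mode = (a−1)/b = 7/46.4 ≈ 0.151.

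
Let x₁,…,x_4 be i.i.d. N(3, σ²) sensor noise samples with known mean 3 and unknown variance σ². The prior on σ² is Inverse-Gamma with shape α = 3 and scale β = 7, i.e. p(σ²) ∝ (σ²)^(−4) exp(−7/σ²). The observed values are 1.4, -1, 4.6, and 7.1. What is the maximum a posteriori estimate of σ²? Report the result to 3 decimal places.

σ̂²_MAP = 4.328

Sum of squared deviations about the known mean: SS = (1.4−3)² + (-1−3)² + (4.6−3)² + (7.1−3)² = 37.93.
The Normal likelihood contributes (σ²)^(−n/2) exp(−SS/(2σ²)), so the posterior is Inverse-Gamma(α + n/2, β + SS/2) = Inverse-Gamma(5, 25.965).
The mode of Inverse-Gamma(a, b) is b/(a+1) = 25.965/6 ≈ 4.328.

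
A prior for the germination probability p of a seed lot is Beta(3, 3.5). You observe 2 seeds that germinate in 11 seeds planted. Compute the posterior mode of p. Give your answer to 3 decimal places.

p̂_MAP = 0.258

Prior: Beta(3, 3.5).
Data: 2 successes in 11 trials. The binomial likelihood contributes p^2(1−p)^9, so the posterior is Beta(3+2, 3.5+9) = Beta(5, 12.5).
For Beta(a, b) with a, b > 1 the mode is (a−1)/(a+b−2) = 4/15.5 ≈ 0.258.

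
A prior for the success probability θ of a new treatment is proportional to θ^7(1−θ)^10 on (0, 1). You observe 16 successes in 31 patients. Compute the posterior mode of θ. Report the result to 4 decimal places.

The prior density ∝ θ^7(1−θ)^10 is the kernel of Beta(8, 11).
Data: 16 successes in 31 trials. The binomial likelihood contributes θ^16(1−θ)^15, so the posterior is Beta(8+16, 11+15) = Beta(24, 26).
For Beta(a, b) with a, b > 1 the mode is (a−1)/(a+b−2) = 23/48 ≈ 0.4792.

θ̂_MAP = 0.4792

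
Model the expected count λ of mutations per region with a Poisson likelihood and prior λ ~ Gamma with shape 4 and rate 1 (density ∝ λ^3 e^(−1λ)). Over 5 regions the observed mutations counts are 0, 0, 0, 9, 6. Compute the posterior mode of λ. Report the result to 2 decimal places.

λ̂_MAP = 3.00

Σxᵢ = 0+0+0+9+6 = 15, with n = 5.
Posterior ∝ λ^3e^(−1λ) · λ^15e^(−5λ) = λ^18e^(−6λ), i.e. Gamma(shape=19, rate=6).
The mode of a Gamma(a, b) with a ≥ 1 (shape–rate) is (a−1)/b = 18/6 ≈ 3.00.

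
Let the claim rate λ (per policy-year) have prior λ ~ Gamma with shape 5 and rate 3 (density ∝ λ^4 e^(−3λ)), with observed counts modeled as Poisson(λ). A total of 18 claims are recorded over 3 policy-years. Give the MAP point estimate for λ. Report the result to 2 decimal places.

Σxᵢ = 18, n = 3.
Posterior ∝ λ^4e^(−3λ) · λ^18e^(−3λ) = λ^22e^(−6λ), i.e. Gamma(shape=23, rate=6).
The mode of a Gamma(a, b) with a ≥ 1 (shape–rate) is (a−1)/b = 22/6 ≈ 3.67.

λ̂_MAP = 3.67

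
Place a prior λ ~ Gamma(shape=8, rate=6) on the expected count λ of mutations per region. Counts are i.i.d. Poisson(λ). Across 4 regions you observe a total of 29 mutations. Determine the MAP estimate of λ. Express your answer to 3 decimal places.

λ̂_MAP = 3.600

Σxᵢ = 29, n = 4.
Posterior ∝ λ^7e^(−6λ) · λ^29e^(−4λ) = λ^36e^(−10λ), i.e. Gamma(shape=37, rate=10).
The mode of a Gamma(a, b) with a ≥ 1 (shape–rate) is (a−1)/b = 36/10 ≈ 3.600.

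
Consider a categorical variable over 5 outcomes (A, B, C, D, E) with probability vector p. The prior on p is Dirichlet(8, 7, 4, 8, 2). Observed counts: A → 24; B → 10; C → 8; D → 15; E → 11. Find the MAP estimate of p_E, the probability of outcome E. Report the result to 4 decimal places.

MAP estimate of p_E = 0.1304

The posterior is Dirichlet(αᵢ + nᵢ) = Dirichlet(32, 17, 12, 23, 13).
For a Dirichlet(a₁,…,a_K) with all aᵢ > 1, the mode has j-th component (aⱼ − 1)/(Σaᵢ − K).
Here Σaᵢ = 97 and K = 5, so p_E = (13 − 1)/(97 − 5) = 12/92 ≈ 0.1304.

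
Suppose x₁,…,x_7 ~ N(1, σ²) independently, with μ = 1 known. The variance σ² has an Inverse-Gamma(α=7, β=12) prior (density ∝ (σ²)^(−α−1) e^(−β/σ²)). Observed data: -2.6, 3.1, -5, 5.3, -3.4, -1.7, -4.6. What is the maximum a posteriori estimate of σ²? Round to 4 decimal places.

σ̂²_MAP = 6.6900

Sum of squared deviations about the known mean: SS = (-2.6−1)² + (3.1−1)² + (-5−1)² + (5.3−1)² + (-3.4−1)² + (-1.7−1)² + (-4.6−1)² = 129.87.
The Normal likelihood contributes (σ²)^(−n/2) exp(−SS/(2σ²)), so the posterior is Inverse-Gamma(α + n/2, β + SS/2) = Inverse-Gamma(10.5, 76.935).
The mode of Inverse-Gamma(a, b) is b/(a+1) = 76.935/11.5 ≈ 6.6900.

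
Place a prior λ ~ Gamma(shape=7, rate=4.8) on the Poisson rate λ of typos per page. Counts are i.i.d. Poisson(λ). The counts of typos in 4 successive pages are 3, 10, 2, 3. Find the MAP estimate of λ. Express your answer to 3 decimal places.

λ̂_MAP = 2.727

Σxᵢ = 3+10+2+3 = 18, with n = 4.
Posterior ∝ λ^6e^(−4.8λ) · λ^18e^(−4λ) = λ^24e^(−8.8λ), i.e. Gamma(shape=25, rate=8.8).
The mode of a Gamma(a, b) with a ≥ 1 (shape–rate) is (a−1)/b = 24/8.8 ≈ 2.727.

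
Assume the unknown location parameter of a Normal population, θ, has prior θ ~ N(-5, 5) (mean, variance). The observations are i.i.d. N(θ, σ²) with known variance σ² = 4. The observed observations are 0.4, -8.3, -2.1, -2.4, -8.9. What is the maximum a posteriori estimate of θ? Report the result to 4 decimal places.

θ̂_MAP = -4.3621

n = 5; x̄ = (0.4 + (-8.3) + (-2.1) + (-2.4) + (-8.9))/5 = -21.3/5 = -4.26.
For a Normal prior and Normal likelihood with known variance, the posterior is Normal; its mode equals its mean, the precision-weighted average.
Prior precision 1/σ₀² = 1/5 = 0.2; data precision n/σ² = 5/4 = 1.25.
θ̂ = (0.2·(-5) + 1.25·(-4.26)) / (0.2 + 1.25) = (-6.325)/1.45 = -253/58 ≈ -4.3621.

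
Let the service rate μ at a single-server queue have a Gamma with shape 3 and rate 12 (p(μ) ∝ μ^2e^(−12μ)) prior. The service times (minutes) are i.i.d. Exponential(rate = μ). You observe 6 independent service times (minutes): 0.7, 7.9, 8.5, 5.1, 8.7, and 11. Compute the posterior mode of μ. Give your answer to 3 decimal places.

μ̂_MAP = 0.148

The Exponential(rate=μ) likelihood is ∝ μ^n e^(−μΣtᵢ). Here n = 6 and Σtᵢ = 0.7 + 7.9 + 8.5 + 5.1 + 8.7 + 11 = 41.9.
Posterior ∝ μ^2e^(−12μ) · μ^6e^(−41.9μ) = μ^8e^(−53.9μ), i.e. Gamma(9, 53.9).
Mode = (a−1)/b = 8/53.9 ≈ 0.148.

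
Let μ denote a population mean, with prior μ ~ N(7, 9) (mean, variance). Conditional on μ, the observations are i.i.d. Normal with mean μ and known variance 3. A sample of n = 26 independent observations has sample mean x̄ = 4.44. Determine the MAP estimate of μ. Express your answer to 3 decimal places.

n = 26, x̄ = 4.44.
For a Normal prior and Normal likelihood with known variance, the posterior is Normal; its mode equals its mean, the precision-weighted average.
Prior precision 1/σ₀² = 1/9; data precision n/σ² = 26/3.
μ̂ = ((1/9)·7 + (26/3)·4.44) / (1/9 + 26/3) = (8833/225)/(79/9) = 8833/1975 ≈ 4.472.

μ̂_MAP = 4.472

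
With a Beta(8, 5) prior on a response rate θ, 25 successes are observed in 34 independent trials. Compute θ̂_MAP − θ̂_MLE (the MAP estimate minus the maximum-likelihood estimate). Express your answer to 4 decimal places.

MAP − MLE = -0.0242

Posterior is Beta(33, 14); MAP = (33−1)/(47−2) = 32/45 ≈ 0.71111.
MLE ignores the prior: θ̂_MLE = k/n = 25/34 ≈ 0.73529.
Difference = 32/45 − 25/34 = -37/1530 ≈ -0.0242.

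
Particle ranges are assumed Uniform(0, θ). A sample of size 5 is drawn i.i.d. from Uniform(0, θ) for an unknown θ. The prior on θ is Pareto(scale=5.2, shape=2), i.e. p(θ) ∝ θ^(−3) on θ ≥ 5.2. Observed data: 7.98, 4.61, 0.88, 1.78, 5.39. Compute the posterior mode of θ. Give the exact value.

The Uniform(0, θ) likelihood is θ^(−n) for θ ≥ max(xᵢ), zero otherwise. Here max(xᵢ) = 7.98.
Posterior ∝ θ^(−3) · θ^(−5) = θ^(−8) on θ ≥ max(5.2, 7.98) = 7.98.
This density is strictly decreasing in θ, so the posterior mode lies at the lower boundary of the support.

θ̂_MAP = 7.98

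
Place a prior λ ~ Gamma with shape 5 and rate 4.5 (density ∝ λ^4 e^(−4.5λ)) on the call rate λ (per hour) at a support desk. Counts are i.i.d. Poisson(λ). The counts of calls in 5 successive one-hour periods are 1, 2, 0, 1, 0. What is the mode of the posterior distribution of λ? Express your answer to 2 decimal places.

Σxᵢ = 1+2+0+1+0 = 4, with n = 5.
Posterior ∝ λ^4e^(−4.5λ) · λ^4e^(−5λ) = λ^8e^(−9.5λ), i.e. Gamma(shape=9, rate=9.5).
The mode of a Gamma(a, b) with a ≥ 1 (shape–rate) is (a−1)/b = 8/9.5 ≈ 0.84.

λ̂_MAP = 0.84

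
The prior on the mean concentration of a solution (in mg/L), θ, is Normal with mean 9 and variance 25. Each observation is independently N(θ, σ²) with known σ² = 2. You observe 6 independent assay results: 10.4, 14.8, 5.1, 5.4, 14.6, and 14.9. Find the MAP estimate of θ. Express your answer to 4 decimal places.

θ̂_MAP = 10.8421

n = 6; x̄ = (10.4 + 14.8 + 5.1 + 5.4 + 14.6 + 14.9)/6 = 65.2/6 = 163/15 ≈ 10.8667.
For a Normal prior and Normal likelihood with known variance, the posterior is Normal; its mode equals its mean, the precision-weighted average.
Prior precision 1/σ₀² = 1/25 = 0.04; data precision n/σ² = 6/2 = 3.
θ̂ = (0.04·9 + 3·(163/15)) / (0.04 + 3) = 32.96/3.04 = 206/19 ≈ 10.8421.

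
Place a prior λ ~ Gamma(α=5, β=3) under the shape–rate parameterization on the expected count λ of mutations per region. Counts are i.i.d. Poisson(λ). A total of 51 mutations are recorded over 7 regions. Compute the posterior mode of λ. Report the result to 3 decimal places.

λ̂_MAP = 5.500

Σxᵢ = 51, n = 7.
Posterior ∝ λ^4e^(−3λ) · λ^51e^(−7λ) = λ^55e^(−10λ), i.e. Gamma(shape=56, rate=10).
The mode of a Gamma(a, b) with a ≥ 1 (shape–rate) is (a−1)/b = 55/10 ≈ 5.500.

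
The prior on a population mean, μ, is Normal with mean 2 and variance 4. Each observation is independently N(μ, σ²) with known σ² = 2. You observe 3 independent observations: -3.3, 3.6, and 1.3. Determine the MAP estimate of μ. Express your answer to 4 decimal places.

n = 3; x̄ = ((-3.3) + 3.6 + 1.3)/3 = 1.6/3 = 8/15 ≈ 0.5333.
For a Normal prior and Normal likelihood with known variance, the posterior is Normal; its mode equals its mean, the precision-weighted average.
Prior precision 1/σ₀² = 1/4 = 0.25; data precision n/σ² = 3/2 = 1.5.
μ̂ = (0.25·2 + 1.5·(8/15)) / (0.25 + 1.5) = 1.3/1.75 = 26/35 ≈ 0.7429.

μ̂_MAP = 0.7429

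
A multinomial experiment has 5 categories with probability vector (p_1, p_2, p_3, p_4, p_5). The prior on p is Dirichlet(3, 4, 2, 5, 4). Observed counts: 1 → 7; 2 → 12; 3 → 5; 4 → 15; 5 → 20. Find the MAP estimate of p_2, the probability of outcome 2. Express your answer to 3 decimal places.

MAP estimate: 0.208

The posterior is Dirichlet(αᵢ + nᵢ) = Dirichlet(10, 16, 7, 20, 24).
For a Dirichlet(a₁,…,a_K) with all aᵢ > 1, the mode has j-th component (aⱼ − 1)/(Σaᵢ − K).
Here Σaᵢ = 77 and K = 5, so p_2 = (16 − 1)/(77 − 5) = 15/72 ≈ 0.208.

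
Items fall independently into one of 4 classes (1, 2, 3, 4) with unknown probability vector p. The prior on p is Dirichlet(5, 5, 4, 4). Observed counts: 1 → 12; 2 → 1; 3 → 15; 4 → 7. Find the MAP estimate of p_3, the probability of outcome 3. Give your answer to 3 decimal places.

The posterior is Dirichlet(αᵢ + nᵢ) = Dirichlet(17, 6, 19, 11).
For a Dirichlet(a₁,…,a_K) with all aᵢ > 1, the mode has j-th component (aⱼ − 1)/(Σaᵢ − K).
Here Σaᵢ = 53 and K = 4, so p_3 = (19 − 1)/(53 − 4) = 18/49 ≈ 0.367.

MAP estimate: 0.367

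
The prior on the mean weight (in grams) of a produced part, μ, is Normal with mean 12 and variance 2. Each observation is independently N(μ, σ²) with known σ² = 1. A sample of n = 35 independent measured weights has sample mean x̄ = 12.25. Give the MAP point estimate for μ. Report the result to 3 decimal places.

n = 35, x̄ = 12.25.
For a Normal prior and Normal likelihood with known variance, the posterior is Normal; its mode equals its mean, the precision-weighted average.
Prior precision 1/σ₀² = 1/2 = 0.5; data precision n/σ² = 35/1 = 35.
μ̂ = (0.5·12 + 35·12.25) / (0.5 + 35) = 434.75/35.5 = 1739/142 ≈ 12.246.

μ̂_MAP = 12.246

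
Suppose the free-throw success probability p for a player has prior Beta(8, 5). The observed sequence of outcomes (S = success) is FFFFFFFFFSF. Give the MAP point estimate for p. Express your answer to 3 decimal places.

p̂_MAP = 0.364

Prior: Beta(8, 5).
Data: 1 success in 11 trials (from the sequence). The binomial likelihood contributes p(1−p)^10, so the posterior is Beta(8+1, 5+10) = Beta(9, 15).
For Beta(a, b) with a, b > 1 the mode is (a−1)/(a+b−2) = 8/22 ≈ 0.364.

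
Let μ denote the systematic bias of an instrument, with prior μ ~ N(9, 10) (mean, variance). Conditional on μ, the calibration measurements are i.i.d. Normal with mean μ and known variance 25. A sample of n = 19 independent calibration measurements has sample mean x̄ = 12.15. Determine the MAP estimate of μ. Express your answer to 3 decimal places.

μ̂_MAP = 11.784

n = 19, x̄ = 12.15.
For a Normal prior and Normal likelihood with known variance, the posterior is Normal; its mode equals its mean, the precision-weighted average.
Prior precision 1/σ₀² = 1/10 = 0.1; data precision n/σ² = 19/25 = 0.76.
μ̂ = (0.1·9 + 0.76·12.15) / (0.1 + 0.76) = 10.134/0.86 = 5067/430 ≈ 11.784.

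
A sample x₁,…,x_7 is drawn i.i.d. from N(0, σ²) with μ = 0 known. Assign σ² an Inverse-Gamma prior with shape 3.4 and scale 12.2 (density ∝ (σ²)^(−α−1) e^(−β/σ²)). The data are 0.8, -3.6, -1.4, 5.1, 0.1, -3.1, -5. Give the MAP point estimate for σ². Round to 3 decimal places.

σ̂²_MAP = 6.366

Sum of squared deviations about the known mean: SS = (0.8−0)² + (-3.6−0)² + (-1.4−0)² + (5.1−0)² + (0.1−0)² + (-3.1−0)² + (-5−0)² = 76.19.
The Normal likelihood contributes (σ²)^(−n/2) exp(−SS/(2σ²)), so the posterior is Inverse-Gamma(α + n/2, β + SS/2) = Inverse-Gamma(6.9, 50.295).
The mode of Inverse-Gamma(a, b) is b/(a+1) = 50.295/7.9 ≈ 6.366.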